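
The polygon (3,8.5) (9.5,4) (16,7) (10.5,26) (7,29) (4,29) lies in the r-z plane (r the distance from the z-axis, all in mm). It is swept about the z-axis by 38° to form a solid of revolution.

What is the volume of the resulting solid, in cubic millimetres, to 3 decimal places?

Volume = 1217.060 mm³

Profile (r,z), 6 vertices: (3,8.5) (9.5,4) (16,7) (10.5,26) (7,29) (4,29)
edge 0: (3,8.5)→(9.5,4)  cross = 3·4 − 9.5·8.5 = -68.7500; (r_i+r_j)·cross = 12.5·-68.7500 = -859.3750
edge 1: (9.5,4)→(16,7)  cross = 9.5·7 − 16·4 = 2.5000; (r_i+r_j)·cross = 25.5·2.5000 = 63.7500
edge 2: (16,7)→(10.5,26)  cross = 16·26 − 10.5·7 = 342.5000; (r_i+r_j)·cross = 26.5·342.5000 = 9076.2500
edge 3: (10.5,26)→(7,29)  cross = 10.5·29 − 7·26 = 122.5000; (r_i+r_j)·cross = 17.5·122.5000 = 2143.7500
edge 4: (7,29)→(4,29)  cross = 7·29 − 4·29 = 87.0000; (r_i+r_j)·cross = 11·87.0000 = 957.0000
edge 5: (4,29)→(3,8.5)  cross = 4·8.5 − 3·29 = -53.0000; (r_i+r_j)·cross = 7·-53.0000 = -371.0000
Σcross = 432.7500 → A = |Σcross|/2 = 216.3750 mm²
Σ(r_i+r_j)·cross = 11010.3750 → first moment M = |Σ|/6 = 1835.0625
R_c = M/A = 1835.0625/216.3750 = 8.4809 mm
θ = 38° = 0.663225 rad
V = θ·R_c·A = 0.663225·8.4809·216.3750 = 1217.060 mm³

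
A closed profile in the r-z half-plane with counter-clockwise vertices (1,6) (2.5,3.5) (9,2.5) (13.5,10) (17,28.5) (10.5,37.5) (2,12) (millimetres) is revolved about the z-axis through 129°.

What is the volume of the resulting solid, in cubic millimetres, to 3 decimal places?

Profile (r,z), 7 vertices: (1,6) (2.5,3.5) (9,2.5) (13.5,10) (17,28.5) (10.5,37.5) (2,12)
edge 0: (1,6)→(2.5,3.5)  cross = 1·3.5 − 2.5·6 = -11.5000; (r_i+r_j)·cross = 3.5·-11.5000 = -40.2500
edge 1: (2.5,3.5)→(9,2.5)  cross = 2.5·2.5 − 9·3.5 = -25.2500; (r_i+r_j)·cross = 11.5·-25.2500 = -290.3750
edge 2: (9,2.5)→(13.5,10)  cross = 9·10 − 13.5·2.5 = 56.2500; (r_i+r_j)·cross = 22.5·56.2500 = 1265.6250
edge 3: (13.5,10)→(17,28.5)  cross = 13.5·28.5 − 17·10 = 214.7500; (r_i+r_j)·cross = 30.5·214.7500 = 6549.8750
edge 4: (17,28.5)→(10.5,37.5)  cross = 17·37.5 − 10.5·28.5 = 338.2500; (r_i+r_j)·cross = 27.5·338.2500 = 9301.8750
edge 5: (10.5,37.5)→(2,12)  cross = 10.5·12 − 2·37.5 = 51.0000; (r_i+r_j)·cross = 12.5·51.0000 = 637.5000
edge 6: (2,12)→(1,6)  cross = 2·6 − 1·12 = 0.0000; (r_i+r_j)·cross = 3·0.0000 = 0.0000
Σcross = 623.5000 → A = |Σcross|/2 = 311.7500 mm²
Σ(r_i+r_j)·cross = 17424.2500 → first moment M = |Σ|/6 = 2904.0417
R_c = M/A = 2904.0417/311.7500 = 9.3153 mm
θ = 129° = 2.251475 rad
V = θ·R_c·A = 2.251475·9.3153·311.7500 = 6538.376 mm³

Volume = 6538.376 mm³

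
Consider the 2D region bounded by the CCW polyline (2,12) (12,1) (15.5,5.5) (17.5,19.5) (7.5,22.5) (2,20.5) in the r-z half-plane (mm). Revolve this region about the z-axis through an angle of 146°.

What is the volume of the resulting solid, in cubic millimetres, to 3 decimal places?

Volume = 5670.286 mm³

Profile (r,z), 6 vertices: (2,12) (12,1) (15.5,5.5) (17.5,19.5) (7.5,22.5) (2,20.5)
edge 0: (2,12)→(12,1)  cross = 2·1 − 12·12 = -142.0000; (r_i+r_j)·cross = 14·-142.0000 = -1988.0000
edge 1: (12,1)→(15.5,5.5)  cross = 12·5.5 − 15.5·1 = 50.5000; (r_i+r_j)·cross = 27.5·50.5000 = 1388.7500
edge 2: (15.5,5.5)→(17.5,19.5)  cross = 15.5·19.5 − 17.5·5.5 = 206.0000; (r_i+r_j)·cross = 33·206.0000 = 6798.0000
edge 3: (17.5,19.5)→(7.5,22.5)  cross = 17.5·22.5 − 7.5·19.5 = 247.5000; (r_i+r_j)·cross = 25·247.5000 = 6187.5000
edge 4: (7.5,22.5)→(2,20.5)  cross = 7.5·20.5 − 2·22.5 = 108.7500; (r_i+r_j)·cross = 9.5·108.7500 = 1033.1250
edge 5: (2,20.5)→(2,12)  cross = 2·12 − 2·20.5 = -17.0000; (r_i+r_j)·cross = 4·-17.0000 = -68.0000
Σcross = 453.7500 → A = |Σcross|/2 = 226.8750 mm²
Σ(r_i+r_j)·cross = 13351.3750 → first moment M = |Σ|/6 = 2225.2292
R_c = M/A = 2225.2292/226.8750 = 9.8082 mm
θ = 146° = 2.548181 rad
V = θ·R_c·A = 2.548181·9.8082·226.8750 = 5670.286 mm³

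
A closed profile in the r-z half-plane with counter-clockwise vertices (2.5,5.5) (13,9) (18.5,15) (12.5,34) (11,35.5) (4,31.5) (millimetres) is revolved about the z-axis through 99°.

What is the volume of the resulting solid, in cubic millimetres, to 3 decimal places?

Profile (r,z), 6 vertices: (2.5,5.5) (13,9) (18.5,15) (12.5,34) (11,35.5) (4,31.5)
edge 0: (2.5,5.5)→(13,9)  cross = 2.5·9 − 13·5.5 = -49.0000; (r_i+r_j)·cross = 15.5·-49.0000 = -759.5000
edge 1: (13,9)→(18.5,15)  cross = 13·15 − 18.5·9 = 28.5000; (r_i+r_j)·cross = 31.5·28.5000 = 897.7500
edge 2: (18.5,15)→(12.5,34)  cross = 18.5·34 − 12.5·15 = 441.5000; (r_i+r_j)·cross = 31·441.5000 = 13686.5000
edge 3: (12.5,34)→(11,35.5)  cross = 12.5·35.5 − 11·34 = 69.7500; (r_i+r_j)·cross = 23.5·69.7500 = 1639.1250
edge 4: (11,35.5)→(4,31.5)  cross = 11·31.5 − 4·35.5 = 204.5000; (r_i+r_j)·cross = 15·204.5000 = 3067.5000
edge 5: (4,31.5)→(2.5,5.5)  cross = 4·5.5 − 2.5·31.5 = -56.7500; (r_i+r_j)·cross = 6.5·-56.7500 = -368.8750
Σcross = 638.5000 → A = |Σcross|/2 = 319.2500 mm²
Σ(r_i+r_j)·cross = 18162.5000 → first moment M = |Σ|/6 = 3027.0833
R_c = M/A = 3027.0833/319.2500 = 9.4819 mm
θ = 99° = 1.727876 rad
V = θ·R_c·A = 1.727876·9.4819·319.2500 = 5230.425 mm³

Volume = 5230.425 mm³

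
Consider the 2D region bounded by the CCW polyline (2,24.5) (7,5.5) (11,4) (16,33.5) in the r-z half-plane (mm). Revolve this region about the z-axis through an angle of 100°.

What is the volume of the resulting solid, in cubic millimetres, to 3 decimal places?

Volume = 3502.876 mm³

Profile (r,z), 4 vertices: (2,24.5) (7,5.5) (11,4) (16,33.5)
edge 0: (2,24.5)→(7,5.5)  cross = 2·5.5 − 7·24.5 = -160.5000; (r_i+r_j)·cross = 9·-160.5000 = -1444.5000
edge 1: (7,5.5)→(11,4)  cross = 7·4 − 11·5.5 = -32.5000; (r_i+r_j)·cross = 18·-32.5000 = -585.0000
edge 2: (11,4)→(16,33.5)  cross = 11·33.5 − 16·4 = 304.5000; (r_i+r_j)·cross = 27·304.5000 = 8221.5000
edge 3: (16,33.5)→(2,24.5)  cross = 16·24.5 − 2·33.5 = 325.0000; (r_i+r_j)·cross = 18·325.0000 = 5850.0000
Σcross = 436.5000 → A = |Σcross|/2 = 218.2500 mm²
Σ(r_i+r_j)·cross = 12042.0000 → first moment M = |Σ|/6 = 2007.0000
R_c = M/A = 2007.0000/218.2500 = 9.1959 mm
θ = 100° = 1.745329 rad
V = θ·R_c·A = 1.745329·9.1959·218.2500 = 3502.876 mm³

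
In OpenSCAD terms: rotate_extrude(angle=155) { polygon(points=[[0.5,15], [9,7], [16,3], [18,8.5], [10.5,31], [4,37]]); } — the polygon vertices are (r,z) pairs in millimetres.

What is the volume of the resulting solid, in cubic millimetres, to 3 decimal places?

Volume = 7572.531 mm³

Profile (r,z), 6 vertices: (0.5,15) (9,7) (16,3) (18,8.5) (10.5,31) (4,37)
edge 0: (0.5,15)→(9,7)  cross = 0.5·7 − 9·15 = -131.5000; (r_i+r_j)·cross = 9.5·-131.5000 = -1249.2500
edge 1: (9,7)→(16,3)  cross = 9·3 − 16·7 = -85.0000; (r_i+r_j)·cross = 25·-85.0000 = -2125.0000
edge 2: (16,3)→(18,8.5)  cross = 16·8.5 − 18·3 = 82.0000; (r_i+r_j)·cross = 34·82.0000 = 2788.0000
edge 3: (18,8.5)→(10.5,31)  cross = 18·31 − 10.5·8.5 = 468.7500; (r_i+r_j)·cross = 28.5·468.7500 = 13359.3750
edge 4: (10.5,31)→(4,37)  cross = 10.5·37 − 4·31 = 264.5000; (r_i+r_j)·cross = 14.5·264.5000 = 3835.2500
edge 5: (4,37)→(0.5,15)  cross = 4·15 − 0.5·37 = 41.5000; (r_i+r_j)·cross = 4.5·41.5000 = 186.7500
Σcross = 640.2500 → A = |Σcross|/2 = 320.1250 mm²
Σ(r_i+r_j)·cross = 16795.1250 → first moment M = |Σ|/6 = 2799.1875
R_c = M/A = 2799.1875/320.1250 = 8.7440 mm
θ = 155° = 2.705260 rad
V = θ·R_c·A = 2.705260·8.7440·320.1250 = 7572.531 mm³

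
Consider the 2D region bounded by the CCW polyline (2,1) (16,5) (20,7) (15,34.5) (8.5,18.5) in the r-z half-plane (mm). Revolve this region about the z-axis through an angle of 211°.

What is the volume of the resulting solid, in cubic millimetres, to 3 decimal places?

Profile (r,z), 5 vertices: (2,1) (16,5) (20,7) (15,34.5) (8.5,18.5)
edge 0: (2,1)→(16,5)  cross = 2·5 − 16·1 = -6.0000; (r_i+r_j)·cross = 18·-6.0000 = -108.0000
edge 1: (16,5)→(20,7)  cross = 16·7 − 20·5 = 12.0000; (r_i+r_j)·cross = 36·12.0000 = 432.0000
edge 2: (20,7)→(15,34.5)  cross = 20·34.5 − 15·7 = 585.0000; (r_i+r_j)·cross = 35·585.0000 = 20475.0000
edge 3: (15,34.5)→(8.5,18.5)  cross = 15·18.5 − 8.5·34.5 = -15.7500; (r_i+r_j)·cross = 23.5·-15.7500 = -370.1250
edge 4: (8.5,18.5)→(2,1)  cross = 8.5·1 − 2·18.5 = -28.5000; (r_i+r_j)·cross = 10.5·-28.5000 = -299.2500
Σcross = 546.7500 → A = |Σcross|/2 = 273.3750 mm²
Σ(r_i+r_j)·cross = 20129.6250 → first moment M = |Σ|/6 = 3354.9375
R_c = M/A = 3354.9375/273.3750 = 12.2723 mm
θ = 211° = 3.682645 rad
V = θ·R_c·A = 3.682645·12.2723·273.3750 = 12355.043 mm³

Volume = 12355.043 mm³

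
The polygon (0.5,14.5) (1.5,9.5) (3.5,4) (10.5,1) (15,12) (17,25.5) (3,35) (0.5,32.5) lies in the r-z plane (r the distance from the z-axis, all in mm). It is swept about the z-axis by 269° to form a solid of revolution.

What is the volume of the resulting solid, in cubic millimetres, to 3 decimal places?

Volume = 14455.903 mm³

Profile (r,z), 8 vertices: (0.5,14.5) (1.5,9.5) (3.5,4) (10.5,1) (15,12) (17,25.5) (3,35) (0.5,32.5)
edge 0: (0.5,14.5)→(1.5,9.5)  cross = 0.5·9.5 − 1.5·14.5 = -17.0000; (r_i+r_j)·cross = 2·-17.0000 = -34.0000
edge 1: (1.5,9.5)→(3.5,4)  cross = 1.5·4 − 3.5·9.5 = -27.2500; (r_i+r_j)·cross = 5·-27.2500 = -136.2500
edge 2: (3.5,4)→(10.5,1)  cross = 3.5·1 − 10.5·4 = -38.5000; (r_i+r_j)·cross = 14·-38.5000 = -539.0000
edge 3: (10.5,1)→(15,12)  cross = 10.5·12 − 15·1 = 111.0000; (r_i+r_j)·cross = 25.5·111.0000 = 2830.5000
edge 4: (15,12)→(17,25.5)  cross = 15·25.5 − 17·12 = 178.5000; (r_i+r_j)·cross = 32·178.5000 = 5712.0000
edge 5: (17,25.5)→(3,35)  cross = 17·35 − 3·25.5 = 518.5000; (r_i+r_j)·cross = 20·518.5000 = 10370.0000
edge 6: (3,35)→(0.5,32.5)  cross = 3·32.5 − 0.5·35 = 80.0000; (r_i+r_j)·cross = 3.5·80.0000 = 280.0000
edge 7: (0.5,32.5)→(0.5,14.5)  cross = 0.5·14.5 − 0.5·32.5 = -9.0000; (r_i+r_j)·cross = 1·-9.0000 = -9.0000
Σcross = 796.2500 → A = |Σcross|/2 = 398.1250 mm²
Σ(r_i+r_j)·cross = 18474.2500 → first moment M = |Σ|/6 = 3079.0417
R_c = M/A = 3079.0417/398.1250 = 7.7339 mm
θ = 269° = 4.694936 rad
V = θ·R_c·A = 4.694936·7.7339·398.1250 = 14455.903 mm³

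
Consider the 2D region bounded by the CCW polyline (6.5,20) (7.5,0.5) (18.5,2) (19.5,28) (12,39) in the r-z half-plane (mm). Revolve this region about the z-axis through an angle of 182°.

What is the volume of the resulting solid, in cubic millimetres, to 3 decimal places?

Profile (r,z), 5 vertices: (6.5,20) (7.5,0.5) (18.5,2) (19.5,28) (12,39)
edge 0: (6.5,20)→(7.5,0.5)  cross = 6.5·0.5 − 7.5·20 = -146.7500; (r_i+r_j)·cross = 14·-146.7500 = -2054.5000
edge 1: (7.5,0.5)→(18.5,2)  cross = 7.5·2 − 18.5·0.5 = 5.7500; (r_i+r_j)·cross = 26·5.7500 = 149.5000
edge 2: (18.5,2)→(19.5,28)  cross = 18.5·28 − 19.5·2 = 479.0000; (r_i+r_j)·cross = 38·479.0000 = 18202.0000
edge 3: (19.5,28)→(12,39)  cross = 19.5·39 − 12·28 = 424.5000; (r_i+r_j)·cross = 31.5·424.5000 = 13371.7500
edge 4: (12,39)→(6.5,20)  cross = 12·20 − 6.5·39 = -13.5000; (r_i+r_j)·cross = 18.5·-13.5000 = -249.7500
Σcross = 749.0000 → A = |Σcross|/2 = 374.5000 mm²
Σ(r_i+r_j)·cross = 29419.0000 → first moment M = |Σ|/6 = 4903.1667
R_c = M/A = 4903.1667/374.5000 = 13.0926 mm
θ = 182° = 3.176499 rad
V = θ·R_c·A = 3.176499·13.0926·374.5000 = 15574.905 mm³

Volume = 15574.905 mm³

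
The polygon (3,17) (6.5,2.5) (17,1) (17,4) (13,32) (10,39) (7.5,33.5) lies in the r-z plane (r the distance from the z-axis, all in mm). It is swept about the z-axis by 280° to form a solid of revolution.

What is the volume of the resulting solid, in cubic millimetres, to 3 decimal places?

Profile (r,z), 7 vertices: (3,17) (6.5,2.5) (17,1) (17,4) (13,32) (10,39) (7.5,33.5)
edge 0: (3,17)→(6.5,2.5)  cross = 3·2.5 − 6.5·17 = -103.0000; (r_i+r_j)·cross = 9.5·-103.0000 = -978.5000
edge 1: (6.5,2.5)→(17,1)  cross = 6.5·1 − 17·2.5 = -36.0000; (r_i+r_j)·cross = 23.5·-36.0000 = -846.0000
edge 2: (17,1)→(17,4)  cross = 17·4 − 17·1 = 51.0000; (r_i+r_j)·cross = 34·51.0000 = 1734.0000
edge 3: (17,4)→(13,32)  cross = 17·32 − 13·4 = 492.0000; (r_i+r_j)·cross = 30·492.0000 = 14760.0000
edge 4: (13,32)→(10,39)  cross = 13·39 − 10·32 = 187.0000; (r_i+r_j)·cross = 23·187.0000 = 4301.0000
edge 5: (10,39)→(7.5,33.5)  cross = 10·33.5 − 7.5·39 = 42.5000; (r_i+r_j)·cross = 17.5·42.5000 = 743.7500
edge 6: (7.5,33.5)→(3,17)  cross = 7.5·17 − 3·33.5 = 27.0000; (r_i+r_j)·cross = 10.5·27.0000 = 283.5000
Σcross = 660.5000 → A = |Σcross|/2 = 330.2500 mm²
Σ(r_i+r_j)·cross = 19997.7500 → first moment M = |Σ|/6 = 3332.9583
R_c = M/A = 3332.9583/330.2500 = 10.0922 mm
θ = 280° = 4.886922 rad
V = θ·R_c·A = 4.886922·10.0922·330.2500 = 16287.907 mm³

Volume = 16287.907 mm³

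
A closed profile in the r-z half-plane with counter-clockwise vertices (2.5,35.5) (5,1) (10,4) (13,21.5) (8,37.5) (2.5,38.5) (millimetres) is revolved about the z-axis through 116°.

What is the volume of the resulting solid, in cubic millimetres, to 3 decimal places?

Volume = 3854.846 mm³

Profile (r,z), 6 vertices: (2.5,35.5) (5,1) (10,4) (13,21.5) (8,37.5) (2.5,38.5)
edge 0: (2.5,35.5)→(5,1)  cross = 2.5·1 − 5·35.5 = -175.0000; (r_i+r_j)·cross = 7.5·-175.0000 = -1312.5000
edge 1: (5,1)→(10,4)  cross = 5·4 − 10·1 = 10.0000; (r_i+r_j)·cross = 15·10.0000 = 150.0000
edge 2: (10,4)→(13,21.5)  cross = 10·21.5 − 13·4 = 163.0000; (r_i+r_j)·cross = 23·163.0000 = 3749.0000
edge 3: (13,21.5)→(8,37.5)  cross = 13·37.5 − 8·21.5 = 315.5000; (r_i+r_j)·cross = 21·315.5000 = 6625.5000
edge 4: (8,37.5)→(2.5,38.5)  cross = 8·38.5 − 2.5·37.5 = 214.2500; (r_i+r_j)·cross = 10.5·214.2500 = 2249.6250
edge 5: (2.5,38.5)→(2.5,35.5)  cross = 2.5·35.5 − 2.5·38.5 = -7.5000; (r_i+r_j)·cross = 5·-7.5000 = -37.5000
Σcross = 520.2500 → A = |Σcross|/2 = 260.1250 mm²
Σ(r_i+r_j)·cross = 11424.1250 → first moment M = |Σ|/6 = 1904.0208
R_c = M/A = 1904.0208/260.1250 = 7.3196 mm
θ = 116° = 2.024582 rad
V = θ·R_c·A = 2.024582·7.3196·260.1250 = 3854.846 mm³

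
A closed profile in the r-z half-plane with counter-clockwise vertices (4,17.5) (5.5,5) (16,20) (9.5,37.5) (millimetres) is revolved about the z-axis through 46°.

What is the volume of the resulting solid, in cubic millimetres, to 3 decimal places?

Profile (r,z), 4 vertices: (4,17.5) (5.5,5) (16,20) (9.5,37.5)
edge 0: (4,17.5)→(5.5,5)  cross = 4·5 − 5.5·17.5 = -76.2500; (r_i+r_j)·cross = 9.5·-76.2500 = -724.3750
edge 1: (5.5,5)→(16,20)  cross = 5.5·20 − 16·5 = 30.0000; (r_i+r_j)·cross = 21.5·30.0000 = 645.0000
edge 2: (16,20)→(9.5,37.5)  cross = 16·37.5 − 9.5·20 = 410.0000; (r_i+r_j)·cross = 25.5·410.0000 = 10455.0000
edge 3: (9.5,37.5)→(4,17.5)  cross = 9.5·17.5 − 4·37.5 = 16.2500; (r_i+r_j)·cross = 13.5·16.2500 = 219.3750
Σcross = 380.0000 → A = |Σcross|/2 = 190.0000 mm²
Σ(r_i+r_j)·cross = 10595.0000 → first moment M = |Σ|/6 = 1765.8333
R_c = M/A = 1765.8333/190.0000 = 9.2939 mm
θ = 46° = 0.802851 rad
V = θ·R_c·A = 0.802851·9.2939·190.0000 = 1417.702 mm³

Volume = 1417.702 mm³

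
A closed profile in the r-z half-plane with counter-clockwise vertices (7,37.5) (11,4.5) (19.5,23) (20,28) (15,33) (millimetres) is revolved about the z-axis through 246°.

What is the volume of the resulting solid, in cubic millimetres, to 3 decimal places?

Profile (r,z), 5 vertices: (7,37.5) (11,4.5) (19.5,23) (20,28) (15,33)
edge 0: (7,37.5)→(11,4.5)  cross = 7·4.5 − 11·37.5 = -381.0000; (r_i+r_j)·cross = 18·-381.0000 = -6858.0000
edge 1: (11,4.5)→(19.5,23)  cross = 11·23 − 19.5·4.5 = 165.2500; (r_i+r_j)·cross = 30.5·165.2500 = 5040.1250
edge 2: (19.5,23)→(20,28)  cross = 19.5·28 − 20·23 = 86.0000; (r_i+r_j)·cross = 39.5·86.0000 = 3397.0000
edge 3: (20,28)→(15,33)  cross = 20·33 − 15·28 = 240.0000; (r_i+r_j)·cross = 35·240.0000 = 8400.0000
edge 4: (15,33)→(7,37.5)  cross = 15·37.5 − 7·33 = 331.5000; (r_i+r_j)·cross = 22·331.5000 = 7293.0000
Σcross = 441.7500 → A = |Σcross|/2 = 220.8750 mm²
Σ(r_i+r_j)·cross = 17272.1250 → first moment M = |Σ|/6 = 2878.6875
R_c = M/A = 2878.6875/220.8750 = 13.0331 mm
θ = 246° = 4.293510 rad
V = θ·R_c·A = 4.293510·13.0331·220.8750 = 12359.673 mm³

Volume = 12359.673 mm³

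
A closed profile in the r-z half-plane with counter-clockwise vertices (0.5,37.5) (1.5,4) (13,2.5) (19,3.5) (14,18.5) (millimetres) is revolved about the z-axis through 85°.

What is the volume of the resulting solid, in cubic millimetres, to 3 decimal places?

Profile (r,z), 5 vertices: (0.5,37.5) (1.5,4) (13,2.5) (19,3.5) (14,18.5)
edge 0: (0.5,37.5)→(1.5,4)  cross = 0.5·4 − 1.5·37.5 = -54.2500; (r_i+r_j)·cross = 2·-54.2500 = -108.5000
edge 1: (1.5,4)→(13,2.5)  cross = 1.5·2.5 − 13·4 = -48.2500; (r_i+r_j)·cross = 14.5·-48.2500 = -699.6250
edge 2: (13,2.5)→(19,3.5)  cross = 13·3.5 − 19·2.5 = -2.0000; (r_i+r_j)·cross = 32·-2.0000 = -64.0000
edge 3: (19,3.5)→(14,18.5)  cross = 19·18.5 − 14·3.5 = 302.5000; (r_i+r_j)·cross = 33·302.5000 = 9982.5000
edge 4: (14,18.5)→(0.5,37.5)  cross = 14·37.5 − 0.5·18.5 = 515.7500; (r_i+r_j)·cross = 14.5·515.7500 = 7478.3750
Σcross = 713.7500 → A = |Σcross|/2 = 356.8750 mm²
Σ(r_i+r_j)·cross = 16588.7500 → first moment M = |Σ|/6 = 2764.7917
R_c = M/A = 2764.7917/356.8750 = 7.7472 mm
θ = 85° = 1.483530 rad
V = θ·R_c·A = 1.483530·7.7472·356.8750 = 4101.651 mm³

Volume = 4101.651 mm³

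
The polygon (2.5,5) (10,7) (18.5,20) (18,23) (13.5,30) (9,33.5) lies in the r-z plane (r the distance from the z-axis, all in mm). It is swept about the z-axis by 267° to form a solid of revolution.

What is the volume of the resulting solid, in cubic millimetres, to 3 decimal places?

Profile (r,z), 6 vertices: (2.5,5) (10,7) (18.5,20) (18,23) (13.5,30) (9,33.5)
edge 0: (2.5,5)→(10,7)  cross = 2.5·7 − 10·5 = -32.5000; (r_i+r_j)·cross = 12.5·-32.5000 = -406.2500
edge 1: (10,7)→(18.5,20)  cross = 10·20 − 18.5·7 = 70.5000; (r_i+r_j)·cross = 28.5·70.5000 = 2009.2500
edge 2: (18.5,20)→(18,23)  cross = 18.5·23 − 18·20 = 65.5000; (r_i+r_j)·cross = 36.5·65.5000 = 2390.7500
edge 3: (18,23)→(13.5,30)  cross = 18·30 − 13.5·23 = 229.5000; (r_i+r_j)·cross = 31.5·229.5000 = 7229.2500
edge 4: (13.5,30)→(9,33.5)  cross = 13.5·33.5 − 9·30 = 182.2500; (r_i+r_j)·cross = 22.5·182.2500 = 4100.6250
edge 5: (9,33.5)→(2.5,5)  cross = 9·5 − 2.5·33.5 = -38.7500; (r_i+r_j)·cross = 11.5·-38.7500 = -445.6250
Σcross = 476.5000 → A = |Σcross|/2 = 238.2500 mm²
Σ(r_i+r_j)·cross = 14878.0000 → first moment M = |Σ|/6 = 2479.6667
R_c = M/A = 2479.6667/238.2500 = 10.4078 mm
θ = 267° = 4.660029 rad
V = θ·R_c·A = 4.660029·10.4078·238.2500 = 11555.319 mm³

Volume = 11555.319 mm³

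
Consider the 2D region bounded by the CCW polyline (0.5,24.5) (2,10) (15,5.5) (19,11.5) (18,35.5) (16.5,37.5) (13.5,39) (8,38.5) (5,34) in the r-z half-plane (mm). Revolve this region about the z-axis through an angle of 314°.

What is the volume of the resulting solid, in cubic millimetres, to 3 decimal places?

Volume = 27779.356 mm³

Profile (r,z), 9 vertices: (0.5,24.5) (2,10) (15,5.5) (19,11.5) (18,35.5) (16.5,37.5) (13.5,39) (8,38.5) (5,34)
edge 0: (0.5,24.5)→(2,10)  cross = 0.5·10 − 2·24.5 = -44.0000; (r_i+r_j)·cross = 2.5·-44.0000 = -110.0000
edge 1: (2,10)→(15,5.5)  cross = 2·5.5 − 15·10 = -139.0000; (r_i+r_j)·cross = 17·-139.0000 = -2363.0000
edge 2: (15,5.5)→(19,11.5)  cross = 15·11.5 − 19·5.5 = 68.0000; (r_i+r_j)·cross = 34·68.0000 = 2312.0000
edge 3: (19,11.5)→(18,35.5)  cross = 19·35.5 − 18·11.5 = 467.5000; (r_i+r_j)·cross = 37·467.5000 = 17297.5000
edge 4: (18,35.5)→(16.5,37.5)  cross = 18·37.5 − 16.5·35.5 = 89.2500; (r_i+r_j)·cross = 34.5·89.2500 = 3079.1250
edge 5: (16.5,37.5)→(13.5,39)  cross = 16.5·39 − 13.5·37.5 = 137.2500; (r_i+r_j)·cross = 30·137.2500 = 4117.5000
edge 6: (13.5,39)→(8,38.5)  cross = 13.5·38.5 − 8·39 = 207.7500; (r_i+r_j)·cross = 21.5·207.7500 = 4466.6250
edge 7: (8,38.5)→(5,34)  cross = 8·34 − 5·38.5 = 79.5000; (r_i+r_j)·cross = 13·79.5000 = 1033.5000
edge 8: (5,34)→(0.5,24.5)  cross = 5·24.5 − 0.5·34 = 105.5000; (r_i+r_j)·cross = 5.5·105.5000 = 580.2500
Σcross = 971.7500 → A = |Σcross|/2 = 485.8750 mm²
Σ(r_i+r_j)·cross = 30413.5000 → first moment M = |Σ|/6 = 5068.9167
R_c = M/A = 5068.9167/485.8750 = 10.4326 mm
θ = 314° = 5.480334 rad
V = θ·R_c·A = 5.480334·10.4326·485.8750 = 27779.356 mm³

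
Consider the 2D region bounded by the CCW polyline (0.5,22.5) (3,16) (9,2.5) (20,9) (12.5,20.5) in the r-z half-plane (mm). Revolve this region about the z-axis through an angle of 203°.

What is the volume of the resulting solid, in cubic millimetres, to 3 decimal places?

Profile (r,z), 5 vertices: (0.5,22.5) (3,16) (9,2.5) (20,9) (12.5,20.5)
edge 0: (0.5,22.5)→(3,16)  cross = 0.5·16 − 3·22.5 = -59.5000; (r_i+r_j)·cross = 3.5·-59.5000 = -208.2500
edge 1: (3,16)→(9,2.5)  cross = 3·2.5 − 9·16 = -136.5000; (r_i+r_j)·cross = 12·-136.5000 = -1638.0000
edge 2: (9,2.5)→(20,9)  cross = 9·9 − 20·2.5 = 31.0000; (r_i+r_j)·cross = 29·31.0000 = 899.0000
edge 3: (20,9)→(12.5,20.5)  cross = 20·20.5 − 12.5·9 = 297.5000; (r_i+r_j)·cross = 32.5·297.5000 = 9668.7500
edge 4: (12.5,20.5)→(0.5,22.5)  cross = 12.5·22.5 − 0.5·20.5 = 271.0000; (r_i+r_j)·cross = 13·271.0000 = 3523.0000
Σcross = 403.5000 → A = |Σcross|/2 = 201.7500 mm²
Σ(r_i+r_j)·cross = 12244.5000 → first moment M = |Σ|/6 = 2040.7500
R_c = M/A = 2040.7500/201.7500 = 10.1152 mm
θ = 203° = 3.543018 rad
V = θ·R_c·A = 3.543018·10.1152·201.7500 = 7230.415 mm³

Volume = 7230.415 mm³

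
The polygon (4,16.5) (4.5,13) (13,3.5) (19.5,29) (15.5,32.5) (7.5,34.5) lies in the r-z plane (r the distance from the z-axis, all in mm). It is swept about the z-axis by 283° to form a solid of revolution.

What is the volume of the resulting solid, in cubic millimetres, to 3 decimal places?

Volume = 16580.552 mm³

Profile (r,z), 6 vertices: (4,16.5) (4.5,13) (13,3.5) (19.5,29) (15.5,32.5) (7.5,34.5)
edge 0: (4,16.5)→(4.5,13)  cross = 4·13 − 4.5·16.5 = -22.2500; (r_i+r_j)·cross = 8.5·-22.2500 = -189.1250
edge 1: (4.5,13)→(13,3.5)  cross = 4.5·3.5 − 13·13 = -153.2500; (r_i+r_j)·cross = 17.5·-153.2500 = -2681.8750
edge 2: (13,3.5)→(19.5,29)  cross = 13·29 − 19.5·3.5 = 308.7500; (r_i+r_j)·cross = 32.5·308.7500 = 10034.3750
edge 3: (19.5,29)→(15.5,32.5)  cross = 19.5·32.5 − 15.5·29 = 184.2500; (r_i+r_j)·cross = 35·184.2500 = 6448.7500
edge 4: (15.5,32.5)→(7.5,34.5)  cross = 15.5·34.5 − 7.5·32.5 = 291.0000; (r_i+r_j)·cross = 23·291.0000 = 6693.0000
edge 5: (7.5,34.5)→(4,16.5)  cross = 7.5·16.5 − 4·34.5 = -14.2500; (r_i+r_j)·cross = 11.5·-14.2500 = -163.8750
Σcross = 594.2500 → A = |Σcross|/2 = 297.1250 mm²
Σ(r_i+r_j)·cross = 20141.2500 → first moment M = |Σ|/6 = 3356.8750
R_c = M/A = 3356.8750/297.1250 = 11.2979 mm
θ = 283° = 4.939282 rad
V = θ·R_c·A = 4.939282·11.2979·297.1250 = 16580.552 mm³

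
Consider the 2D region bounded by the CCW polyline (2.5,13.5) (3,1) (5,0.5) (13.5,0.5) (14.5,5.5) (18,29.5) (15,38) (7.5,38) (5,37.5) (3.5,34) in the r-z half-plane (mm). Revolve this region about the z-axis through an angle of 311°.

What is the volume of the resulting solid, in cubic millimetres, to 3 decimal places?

Profile (r,z), 10 vertices: (2.5,13.5) (3,1) (5,0.5) (13.5,0.5) (14.5,5.5) (18,29.5) (15,38) (7.5,38) (5,37.5) (3.5,34)
edge 0: (2.5,13.5)→(3,1)  cross = 2.5·1 − 3·13.5 = -38.0000; (r_i+r_j)·cross = 5.5·-38.0000 = -209.0000
edge 1: (3,1)→(5,0.5)  cross = 3·0.5 − 5·1 = -3.5000; (r_i+r_j)·cross = 8·-3.5000 = -28.0000
edge 2: (5,0.5)→(13.5,0.5)  cross = 5·0.5 − 13.5·0.5 = -4.2500; (r_i+r_j)·cross = 18.5·-4.2500 = -78.6250
edge 3: (13.5,0.5)→(14.5,5.5)  cross = 13.5·5.5 − 14.5·0.5 = 67.0000; (r_i+r_j)·cross = 28·67.0000 = 1876.0000
edge 4: (14.5,5.5)→(18,29.5)  cross = 14.5·29.5 − 18·5.5 = 328.7500; (r_i+r_j)·cross = 32.5·328.7500 = 10684.3750
edge 5: (18,29.5)→(15,38)  cross = 18·38 − 15·29.5 = 241.5000; (r_i+r_j)·cross = 33·241.5000 = 7969.5000
edge 6: (15,38)→(7.5,38)  cross = 15·38 − 7.5·38 = 285.0000; (r_i+r_j)·cross = 22.5·285.0000 = 6412.5000
edge 7: (7.5,38)→(5,37.5)  cross = 7.5·37.5 − 5·38 = 91.2500; (r_i+r_j)·cross = 12.5·91.2500 = 1140.6250
edge 8: (5,37.5)→(3.5,34)  cross = 5·34 − 3.5·37.5 = 38.7500; (r_i+r_j)·cross = 8.5·38.7500 = 329.3750
edge 9: (3.5,34)→(2.5,13.5)  cross = 3.5·13.5 − 2.5·34 = -37.7500; (r_i+r_j)·cross = 6·-37.7500 = -226.5000
Σcross = 968.7500 → A = |Σcross|/2 = 484.3750 mm²
Σ(r_i+r_j)·cross = 27870.2500 → first moment M = |Σ|/6 = 4645.0417
R_c = M/A = 4645.0417/484.3750 = 9.5898 mm
θ = 311° = 5.427974 rad
V = θ·R_c·A = 5.427974·9.5898·484.3750 = 25213.165 mm³

Volume = 25213.165 mm³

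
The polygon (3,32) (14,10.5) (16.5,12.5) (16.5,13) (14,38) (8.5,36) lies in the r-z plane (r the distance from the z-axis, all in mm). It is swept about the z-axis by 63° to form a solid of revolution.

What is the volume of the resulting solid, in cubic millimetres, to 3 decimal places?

Profile (r,z), 6 vertices: (3,32) (14,10.5) (16.5,12.5) (16.5,13) (14,38) (8.5,36)
edge 0: (3,32)→(14,10.5)  cross = 3·10.5 − 14·32 = -416.5000; (r_i+r_j)·cross = 17·-416.5000 = -7080.5000
edge 1: (14,10.5)→(16.5,12.5)  cross = 14·12.5 − 16.5·10.5 = 1.7500; (r_i+r_j)·cross = 30.5·1.7500 = 53.3750
edge 2: (16.5,12.5)→(16.5,13)  cross = 16.5·13 − 16.5·12.5 = 8.2500; (r_i+r_j)·cross = 33·8.2500 = 272.2500
edge 3: (16.5,13)→(14,38)  cross = 16.5·38 − 14·13 = 445.0000; (r_i+r_j)·cross = 30.5·445.0000 = 13572.5000
edge 4: (14,38)→(8.5,36)  cross = 14·36 − 8.5·38 = 181.0000; (r_i+r_j)·cross = 22.5·181.0000 = 4072.5000
edge 5: (8.5,36)→(3,32)  cross = 8.5·32 − 3·36 = 164.0000; (r_i+r_j)·cross = 11.5·164.0000 = 1886.0000
Σcross = 383.5000 → A = |Σcross|/2 = 191.7500 mm²
Σ(r_i+r_j)·cross = 12776.1250 → first moment M = |Σ|/6 = 2129.3542
R_c = M/A = 2129.3542/191.7500 = 11.1048 mm
θ = 63° = 1.099557 rad
V = θ·R_c·A = 1.099557·11.1048·191.7500 = 2341.347 mm³

Volume = 2341.347 mm³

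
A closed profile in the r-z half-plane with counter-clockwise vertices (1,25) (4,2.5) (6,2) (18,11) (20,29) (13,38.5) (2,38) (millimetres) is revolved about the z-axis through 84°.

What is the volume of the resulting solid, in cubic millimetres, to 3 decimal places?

Profile (r,z), 7 vertices: (1,25) (4,2.5) (6,2) (18,11) (20,29) (13,38.5) (2,38)
edge 0: (1,25)→(4,2.5)  cross = 1·2.5 − 4·25 = -97.5000; (r_i+r_j)·cross = 5·-97.5000 = -487.5000
edge 1: (4,2.5)→(6,2)  cross = 4·2 − 6·2.5 = -7.0000; (r_i+r_j)·cross = 10·-7.0000 = -70.0000
edge 2: (6,2)→(18,11)  cross = 6·11 − 18·2 = 30.0000; (r_i+r_j)·cross = 24·30.0000 = 720.0000
edge 3: (18,11)→(20,29)  cross = 18·29 − 20·11 = 302.0000; (r_i+r_j)·cross = 38·302.0000 = 11476.0000
edge 4: (20,29)→(13,38.5)  cross = 20·38.5 − 13·29 = 393.0000; (r_i+r_j)·cross = 33·393.0000 = 12969.0000
edge 5: (13,38.5)→(2,38)  cross = 13·38 − 2·38.5 = 417.0000; (r_i+r_j)·cross = 15·417.0000 = 6255.0000
edge 6: (2,38)→(1,25)  cross = 2·25 − 1·38 = 12.0000; (r_i+r_j)·cross = 3·12.0000 = 36.0000
Σcross = 1049.5000 → A = |Σcross|/2 = 524.7500 mm²
Σ(r_i+r_j)·cross = 30898.5000 → first moment M = |Σ|/6 = 5149.7500
R_c = M/A = 5149.7500/524.7500 = 9.8137 mm
θ = 84° = 1.466077 rad
V = θ·R_c·A = 1.466077·9.8137·524.7500 = 7549.928 mm³

Volume = 7549.928 mm³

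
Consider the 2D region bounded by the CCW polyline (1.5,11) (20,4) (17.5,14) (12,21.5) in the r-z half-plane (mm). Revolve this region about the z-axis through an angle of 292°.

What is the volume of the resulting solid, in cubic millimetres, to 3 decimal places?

Volume = 9142.872 mm³

Profile (r,z), 4 vertices: (1.5,11) (20,4) (17.5,14) (12,21.5)
edge 0: (1.5,11)→(20,4)  cross = 1.5·4 − 20·11 = -214.0000; (r_i+r_j)·cross = 21.5·-214.0000 = -4601.0000
edge 1: (20,4)→(17.5,14)  cross = 20·14 − 17.5·4 = 210.0000; (r_i+r_j)·cross = 37.5·210.0000 = 7875.0000
edge 2: (17.5,14)→(12,21.5)  cross = 17.5·21.5 − 12·14 = 208.2500; (r_i+r_j)·cross = 29.5·208.2500 = 6143.3750
edge 3: (12,21.5)→(1.5,11)  cross = 12·11 − 1.5·21.5 = 99.7500; (r_i+r_j)·cross = 13.5·99.7500 = 1346.6250
Σcross = 304.0000 → A = |Σcross|/2 = 152.0000 mm²
Σ(r_i+r_j)·cross = 10764.0000 → first moment M = |Σ|/6 = 1794.0000
R_c = M/A = 1794.0000/152.0000 = 11.8026 mm
θ = 292° = 5.096361 rad
V = θ·R_c·A = 5.096361·11.8026·152.0000 = 9142.872 mm³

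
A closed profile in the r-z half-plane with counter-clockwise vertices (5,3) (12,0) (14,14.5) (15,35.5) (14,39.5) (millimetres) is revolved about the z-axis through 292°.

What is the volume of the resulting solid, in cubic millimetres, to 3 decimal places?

Volume = 10050.449 mm³

Profile (r,z), 5 vertices: (5,3) (12,0) (14,14.5) (15,35.5) (14,39.5)
edge 0: (5,3)→(12,0)  cross = 5·0 − 12·3 = -36.0000; (r_i+r_j)·cross = 17·-36.0000 = -612.0000
edge 1: (12,0)→(14,14.5)  cross = 12·14.5 − 14·0 = 174.0000; (r_i+r_j)·cross = 26·174.0000 = 4524.0000
edge 2: (14,14.5)→(15,35.5)  cross = 14·35.5 − 15·14.5 = 279.5000; (r_i+r_j)·cross = 29·279.5000 = 8105.5000
edge 3: (15,35.5)→(14,39.5)  cross = 15·39.5 − 14·35.5 = 95.5000; (r_i+r_j)·cross = 29·95.5000 = 2769.5000
edge 4: (14,39.5)→(5,3)  cross = 14·3 − 5·39.5 = -155.5000; (r_i+r_j)·cross = 19·-155.5000 = -2954.5000
Σcross = 357.5000 → A = |Σcross|/2 = 178.7500 mm²
Σ(r_i+r_j)·cross = 11832.5000 → first moment M = |Σ|/6 = 1972.0833
R_c = M/A = 1972.0833/178.7500 = 11.0326 mm
θ = 292° = 5.096361 rad
V = θ·R_c·A = 5.096361·11.0326·178.7500 = 10050.449 mm³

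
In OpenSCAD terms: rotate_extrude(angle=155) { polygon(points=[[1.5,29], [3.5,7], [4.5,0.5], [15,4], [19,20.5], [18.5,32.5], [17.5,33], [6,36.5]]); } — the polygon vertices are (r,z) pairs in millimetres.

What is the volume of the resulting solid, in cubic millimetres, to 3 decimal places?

Volume = 13107.944 mm³

Profile (r,z), 8 vertices: (1.5,29) (3.5,7) (4.5,0.5) (15,4) (19,20.5) (18.5,32.5) (17.5,33) (6,36.5)
edge 0: (1.5,29)→(3.5,7)  cross = 1.5·7 − 3.5·29 = -91.0000; (r_i+r_j)·cross = 5·-91.0000 = -455.0000
edge 1: (3.5,7)→(4.5,0.5)  cross = 3.5·0.5 − 4.5·7 = -29.7500; (r_i+r_j)·cross = 8·-29.7500 = -238.0000
edge 2: (4.5,0.5)→(15,4)  cross = 4.5·4 − 15·0.5 = 10.5000; (r_i+r_j)·cross = 19.5·10.5000 = 204.7500
edge 3: (15,4)→(19,20.5)  cross = 15·20.5 − 19·4 = 231.5000; (r_i+r_j)·cross = 34·231.5000 = 7871.0000
edge 4: (19,20.5)→(18.5,32.5)  cross = 19·32.5 − 18.5·20.5 = 238.2500; (r_i+r_j)·cross = 37.5·238.2500 = 8934.3750
edge 5: (18.5,32.5)→(17.5,33)  cross = 18.5·33 − 17.5·32.5 = 41.7500; (r_i+r_j)·cross = 36·41.7500 = 1503.0000
edge 6: (17.5,33)→(6,36.5)  cross = 17.5·36.5 − 6·33 = 440.7500; (r_i+r_j)·cross = 23.5·440.7500 = 10357.6250
edge 7: (6,36.5)→(1.5,29)  cross = 6·29 − 1.5·36.5 = 119.2500; (r_i+r_j)·cross = 7.5·119.2500 = 894.3750
Σcross = 961.2500 → A = |Σcross|/2 = 480.6250 mm²
Σ(r_i+r_j)·cross = 29072.1250 → first moment M = |Σ|/6 = 4845.3542
R_c = M/A = 4845.3542/480.6250 = 10.0814 mm
θ = 155° = 2.705260 rad
V = θ·R_c·A = 2.705260·10.0814·480.6250 = 13107.944 mm³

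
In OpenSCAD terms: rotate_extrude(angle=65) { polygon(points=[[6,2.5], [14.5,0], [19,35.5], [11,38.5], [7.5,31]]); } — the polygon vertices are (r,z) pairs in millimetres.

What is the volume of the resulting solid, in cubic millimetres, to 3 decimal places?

Profile (r,z), 5 vertices: (6,2.5) (14.5,0) (19,35.5) (11,38.5) (7.5,31)
edge 0: (6,2.5)→(14.5,0)  cross = 6·0 − 14.5·2.5 = -36.2500; (r_i+r_j)·cross = 20.5·-36.2500 = -743.1250
edge 1: (14.5,0)→(19,35.5)  cross = 14.5·35.5 − 19·0 = 514.7500; (r_i+r_j)·cross = 33.5·514.7500 = 17244.1250
edge 2: (19,35.5)→(11,38.5)  cross = 19·38.5 − 11·35.5 = 341.0000; (r_i+r_j)·cross = 30·341.0000 = 10230.0000
edge 3: (11,38.5)→(7.5,31)  cross = 11·31 − 7.5·38.5 = 52.2500; (r_i+r_j)·cross = 18.5·52.2500 = 966.6250
edge 4: (7.5,31)→(6,2.5)  cross = 7.5·2.5 − 6·31 = -167.2500; (r_i+r_j)·cross = 13.5·-167.2500 = -2257.8750
Σcross = 704.5000 → A = |Σcross|/2 = 352.2500 mm²
Σ(r_i+r_j)·cross = 25439.7500 → first moment M = |Σ|/6 = 4239.9583
R_c = M/A = 4239.9583/352.2500 = 12.0368 mm
θ = 65° = 1.134464 rad
V = θ·R_c·A = 1.134464·12.0368·352.2500 = 4810.080 mm³

Volume = 4810.080 mm³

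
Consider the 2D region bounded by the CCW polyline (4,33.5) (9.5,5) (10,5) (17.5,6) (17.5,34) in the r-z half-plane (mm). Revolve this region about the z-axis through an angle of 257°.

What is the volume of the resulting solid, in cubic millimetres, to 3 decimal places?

Profile (r,z), 5 vertices: (4,33.5) (9.5,5) (10,5) (17.5,6) (17.5,34)
edge 0: (4,33.5)→(9.5,5)  cross = 4·5 − 9.5·33.5 = -298.2500; (r_i+r_j)·cross = 13.5·-298.2500 = -4026.3750
edge 1: (9.5,5)→(10,5)  cross = 9.5·5 − 10·5 = -2.5000; (r_i+r_j)·cross = 19.5·-2.5000 = -48.7500
edge 2: (10,5)→(17.5,6)  cross = 10·6 − 17.5·5 = -27.5000; (r_i+r_j)·cross = 27.5·-27.5000 = -756.2500
edge 3: (17.5,6)→(17.5,34)  cross = 17.5·34 − 17.5·6 = 490.0000; (r_i+r_j)·cross = 35·490.0000 = 17150.0000
edge 4: (17.5,34)→(4,33.5)  cross = 17.5·33.5 − 4·34 = 450.2500; (r_i+r_j)·cross = 21.5·450.2500 = 9680.3750
Σcross = 612.0000 → A = |Σcross|/2 = 306.0000 mm²
Σ(r_i+r_j)·cross = 21999.0000 → first moment M = |Σ|/6 = 3666.5000
R_c = M/A = 3666.5000/306.0000 = 11.9820 mm
θ = 257° = 4.485496 rad
V = θ·R_c·A = 4.485496·11.9820·306.0000 = 16446.072 mm³

Volume = 16446.072 mm³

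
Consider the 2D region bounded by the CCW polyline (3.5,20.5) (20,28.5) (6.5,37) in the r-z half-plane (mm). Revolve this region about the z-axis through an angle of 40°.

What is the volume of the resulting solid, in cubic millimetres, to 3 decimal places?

Profile (r,z), 3 vertices: (3.5,20.5) (20,28.5) (6.5,37)
edge 0: (3.5,20.5)→(20,28.5)  cross = 3.5·28.5 − 20·20.5 = -310.2500; (r_i+r_j)·cross = 23.5·-310.2500 = -7290.8750
edge 1: (20,28.5)→(6.5,37)  cross = 20·37 − 6.5·28.5 = 554.7500; (r_i+r_j)·cross = 26.5·554.7500 = 14700.8750
edge 2: (6.5,37)→(3.5,20.5)  cross = 6.5·20.5 − 3.5·37 = 3.7500; (r_i+r_j)·cross = 10·3.7500 = 37.5000
Σcross = 248.2500 → A = |Σcross|/2 = 124.1250 mm²
Σ(r_i+r_j)·cross = 7447.5000 → first moment M = |Σ|/6 = 1241.2500
R_c = M/A = 1241.2500/124.1250 = 10.0000 mm
θ = 40° = 0.698132 rad
V = θ·R_c·A = 0.698132·10.0000·124.1250 = 866.556 mm³

Volume = 866.556 mm³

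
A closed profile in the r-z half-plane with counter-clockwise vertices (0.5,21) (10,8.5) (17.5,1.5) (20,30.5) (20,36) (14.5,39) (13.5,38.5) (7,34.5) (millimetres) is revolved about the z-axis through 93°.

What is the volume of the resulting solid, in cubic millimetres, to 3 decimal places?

Profile (r,z), 8 vertices: (0.5,21) (10,8.5) (17.5,1.5) (20,30.5) (20,36) (14.5,39) (13.5,38.5) (7,34.5)
edge 0: (0.5,21)→(10,8.5)  cross = 0.5·8.5 − 10·21 = -205.7500; (r_i+r_j)·cross = 10.5·-205.7500 = -2160.3750
edge 1: (10,8.5)→(17.5,1.5)  cross = 10·1.5 − 17.5·8.5 = -133.7500; (r_i+r_j)·cross = 27.5·-133.7500 = -3678.1250
edge 2: (17.5,1.5)→(20,30.5)  cross = 17.5·30.5 − 20·1.5 = 503.7500; (r_i+r_j)·cross = 37.5·503.7500 = 18890.6250
edge 3: (20,30.5)→(20,36)  cross = 20·36 − 20·30.5 = 110.0000; (r_i+r_j)·cross = 40·110.0000 = 4400.0000
edge 4: (20,36)→(14.5,39)  cross = 20·39 − 14.5·36 = 258.0000; (r_i+r_j)·cross = 34.5·258.0000 = 8901.0000
edge 5: (14.5,39)→(13.5,38.5)  cross = 14.5·38.5 − 13.5·39 = 31.7500; (r_i+r_j)·cross = 28·31.7500 = 889.0000
edge 6: (13.5,38.5)→(7,34.5)  cross = 13.5·34.5 − 7·38.5 = 196.2500; (r_i+r_j)·cross = 20.5·196.2500 = 4023.1250
edge 7: (7,34.5)→(0.5,21)  cross = 7·21 − 0.5·34.5 = 129.7500; (r_i+r_j)·cross = 7.5·129.7500 = 973.1250
Σcross = 890.0000 → A = |Σcross|/2 = 445.0000 mm²
Σ(r_i+r_j)·cross = 32238.3750 → first moment M = |Σ|/6 = 5373.0625
R_c = M/A = 5373.0625/445.0000 = 12.0743 mm
θ = 93° = 1.623156 rad
V = θ·R_c·A = 1.623156·12.0743·445.0000 = 8721.320 mm³

Volume = 8721.320 mm³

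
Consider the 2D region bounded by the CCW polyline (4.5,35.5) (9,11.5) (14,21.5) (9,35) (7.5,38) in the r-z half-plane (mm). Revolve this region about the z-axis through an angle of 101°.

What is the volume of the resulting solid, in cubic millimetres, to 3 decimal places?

Volume = 1882.395 mm³

Profile (r,z), 5 vertices: (4.5,35.5) (9,11.5) (14,21.5) (9,35) (7.5,38)
edge 0: (4.5,35.5)→(9,11.5)  cross = 4.5·11.5 − 9·35.5 = -267.7500; (r_i+r_j)·cross = 13.5·-267.7500 = -3614.6250
edge 1: (9,11.5)→(14,21.5)  cross = 9·21.5 − 14·11.5 = 32.5000; (r_i+r_j)·cross = 23·32.5000 = 747.5000
edge 2: (14,21.5)→(9,35)  cross = 14·35 − 9·21.5 = 296.5000; (r_i+r_j)·cross = 23·296.5000 = 6819.5000
edge 3: (9,35)→(7.5,38)  cross = 9·38 − 7.5·35 = 79.5000; (r_i+r_j)·cross = 16.5·79.5000 = 1311.7500
edge 4: (7.5,38)→(4.5,35.5)  cross = 7.5·35.5 − 4.5·38 = 95.2500; (r_i+r_j)·cross = 12·95.2500 = 1143.0000
Σcross = 236.0000 → A = |Σcross|/2 = 118.0000 mm²
Σ(r_i+r_j)·cross = 6407.1250 → first moment M = |Σ|/6 = 1067.8542
R_c = M/A = 1067.8542/118.0000 = 9.0496 mm
θ = 101° = 1.762783 rad
V = θ·R_c·A = 1.762783·9.0496·118.0000 = 1882.395 mm³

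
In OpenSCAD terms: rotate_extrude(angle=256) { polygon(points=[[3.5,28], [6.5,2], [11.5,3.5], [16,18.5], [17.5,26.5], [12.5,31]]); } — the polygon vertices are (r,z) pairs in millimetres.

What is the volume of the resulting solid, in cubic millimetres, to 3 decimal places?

Volume = 12001.163 mm³

Profile (r,z), 6 vertices: (3.5,28) (6.5,2) (11.5,3.5) (16,18.5) (17.5,26.5) (12.5,31)
edge 0: (3.5,28)→(6.5,2)  cross = 3.5·2 − 6.5·28 = -175.0000; (r_i+r_j)·cross = 10·-175.0000 = -1750.0000
edge 1: (6.5,2)→(11.5,3.5)  cross = 6.5·3.5 − 11.5·2 = -0.2500; (r_i+r_j)·cross = 18·-0.2500 = -4.5000
edge 2: (11.5,3.5)→(16,18.5)  cross = 11.5·18.5 − 16·3.5 = 156.7500; (r_i+r_j)·cross = 27.5·156.7500 = 4310.6250
edge 3: (16,18.5)→(17.5,26.5)  cross = 16·26.5 − 17.5·18.5 = 100.2500; (r_i+r_j)·cross = 33.5·100.2500 = 3358.3750
edge 4: (17.5,26.5)→(12.5,31)  cross = 17.5·31 − 12.5·26.5 = 211.2500; (r_i+r_j)·cross = 30·211.2500 = 6337.5000
edge 5: (12.5,31)→(3.5,28)  cross = 12.5·28 − 3.5·31 = 241.5000; (r_i+r_j)·cross = 16·241.5000 = 3864.0000
Σcross = 534.5000 → A = |Σcross|/2 = 267.2500 mm²
Σ(r_i+r_j)·cross = 16116.0000 → first moment M = |Σ|/6 = 2686.0000
R_c = M/A = 2686.0000/267.2500 = 10.0505 mm
θ = 256° = 4.468043 rad
V = θ·R_c·A = 4.468043·10.0505·267.2500 = 12001.163 mm³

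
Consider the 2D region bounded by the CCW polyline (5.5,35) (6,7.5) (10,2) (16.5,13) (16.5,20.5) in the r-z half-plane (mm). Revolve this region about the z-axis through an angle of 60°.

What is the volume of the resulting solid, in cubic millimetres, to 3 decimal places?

Volume = 2431.265 mm³

Profile (r,z), 5 vertices: (5.5,35) (6,7.5) (10,2) (16.5,13) (16.5,20.5)
edge 0: (5.5,35)→(6,7.5)  cross = 5.5·7.5 − 6·35 = -168.7500; (r_i+r_j)·cross = 11.5·-168.7500 = -1940.6250
edge 1: (6,7.5)→(10,2)  cross = 6·2 − 10·7.5 = -63.0000; (r_i+r_j)·cross = 16·-63.0000 = -1008.0000
edge 2: (10,2)→(16.5,13)  cross = 10·13 − 16.5·2 = 97.0000; (r_i+r_j)·cross = 26.5·97.0000 = 2570.5000
edge 3: (16.5,13)→(16.5,20.5)  cross = 16.5·20.5 − 16.5·13 = 123.7500; (r_i+r_j)·cross = 33·123.7500 = 4083.7500
edge 4: (16.5,20.5)→(5.5,35)  cross = 16.5·35 − 5.5·20.5 = 464.7500; (r_i+r_j)·cross = 22·464.7500 = 10224.5000
Σcross = 453.7500 → A = |Σcross|/2 = 226.8750 mm²
Σ(r_i+r_j)·cross = 13930.1250 → first moment M = |Σ|/6 = 2321.6875
R_c = M/A = 2321.6875/226.8750 = 10.2333 mm
θ = 60° = 1.047198 rad
V = θ·R_c·A = 1.047198·10.2333·226.8750 = 2431.265 mm³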